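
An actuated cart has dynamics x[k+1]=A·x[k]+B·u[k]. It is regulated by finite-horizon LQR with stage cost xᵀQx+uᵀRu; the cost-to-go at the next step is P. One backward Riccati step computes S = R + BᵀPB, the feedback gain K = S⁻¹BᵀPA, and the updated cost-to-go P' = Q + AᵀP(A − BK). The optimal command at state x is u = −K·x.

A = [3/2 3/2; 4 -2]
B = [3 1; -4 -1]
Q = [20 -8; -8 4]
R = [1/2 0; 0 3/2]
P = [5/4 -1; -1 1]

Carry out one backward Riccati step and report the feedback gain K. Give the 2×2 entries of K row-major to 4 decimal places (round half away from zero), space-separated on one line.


-0.3242 0.4820 0.0273 0.0461

BᵀP = [7.7500 -7.0000; 2.2500 -2.0000]
S = R + BᵀPB = [1/2 0; 0 3/2] + [51.2500 14.7500; 14.7500 4.2500] = [51.7500 14.7500; 14.7500 5.7500]
BᵀPA = [-16.3750 25.6250; -4.6250 7.3750]
K = S⁻¹·BᵀPA = [-0.3242 0.4820; 0.0273 0.0461]
A−BK = [2.4453 0.0078; 2.7305 -0.0258]
AᵀP(A−BK) = [1.6299 -0.0811; -0.0811 0.1205]
P' = Q + AᵀP(A−BK) = [21.6299 -8.0811; -8.0811 4.1205]
tr(P') = 25.7504


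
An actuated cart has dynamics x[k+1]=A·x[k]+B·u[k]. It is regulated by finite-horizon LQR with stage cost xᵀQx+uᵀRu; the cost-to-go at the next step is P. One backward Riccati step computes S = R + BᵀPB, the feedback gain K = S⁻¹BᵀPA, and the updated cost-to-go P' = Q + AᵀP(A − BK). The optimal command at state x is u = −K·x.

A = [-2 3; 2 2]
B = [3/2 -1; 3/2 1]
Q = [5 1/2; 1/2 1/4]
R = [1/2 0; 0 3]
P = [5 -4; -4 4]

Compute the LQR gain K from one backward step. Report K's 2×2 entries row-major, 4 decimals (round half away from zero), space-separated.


-0.1706 1.3934 1.6872 -0.4455

BᵀP = [1.5000 0.0000; -9.0000 8.0000]
S = R + BᵀPB = [1/2 0; 0 3] + [2.2500 -1.5000; -1.5000 17.0000] = [2.7500 -1.5000; -1.5000 20.0000]
BᵀPA = [-3.0000 4.5000; 34.0000 -11.0000]
K = S⁻¹·BᵀPA = [-0.1706 1.3934; 1.6872 -0.4455]
A−BK = [-0.0569 0.4645; 0.5687 0.3555]
AᵀP(A−BK) = [10.1232 -2.6730; -2.6730 1.8294]
P' = Q + AᵀP(A−BK) = [15.1232 -2.1730; -2.1730 2.0794]
tr(P') = 17.2026


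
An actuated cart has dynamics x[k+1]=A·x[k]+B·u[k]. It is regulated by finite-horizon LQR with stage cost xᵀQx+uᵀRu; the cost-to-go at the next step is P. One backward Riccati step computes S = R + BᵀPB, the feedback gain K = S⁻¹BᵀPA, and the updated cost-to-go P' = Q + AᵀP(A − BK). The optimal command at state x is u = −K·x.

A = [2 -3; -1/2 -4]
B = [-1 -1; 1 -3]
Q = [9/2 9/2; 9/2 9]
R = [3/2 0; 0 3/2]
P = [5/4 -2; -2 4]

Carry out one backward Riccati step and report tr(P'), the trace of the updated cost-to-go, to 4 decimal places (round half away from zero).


17.2366

BᵀP = [-3.2500 6.0000; 4.7500 -10.0000]
S = R + BᵀPB = [3/2 0; 0 3/2] + [9.2500 -14.7500; -14.7500 25.2500] = [10.7500 -14.7500; -14.7500 26.7500]
BᵀPA = [-9.5000 -14.2500; 14.5000 25.7500]
K = S⁻¹·BᵀPA = [-0.5750 -0.0196; 0.2250 0.9518]
A−BK = [1.6500 -2.0679; 0.7500 -1.1250]
AᵀP(A−BK) = [1.2750 -0.4875; -0.4875 2.4616]
P' = Q + AᵀP(A−BK) = [5.7750 4.0125; 4.0125 11.4616]
tr(P') = 17.2366


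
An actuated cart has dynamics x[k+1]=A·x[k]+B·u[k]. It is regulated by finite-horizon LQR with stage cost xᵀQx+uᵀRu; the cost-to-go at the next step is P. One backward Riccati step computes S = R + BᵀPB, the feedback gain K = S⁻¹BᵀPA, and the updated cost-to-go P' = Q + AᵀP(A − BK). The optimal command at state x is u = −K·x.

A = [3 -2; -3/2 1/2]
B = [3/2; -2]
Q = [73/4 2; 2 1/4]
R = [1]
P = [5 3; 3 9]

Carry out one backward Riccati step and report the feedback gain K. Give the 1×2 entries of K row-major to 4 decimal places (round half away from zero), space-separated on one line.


0.8182 -0.3223

BᵀP = [1.5000 -13.5000]
S = R + BᵀPB = [1] + [29.2500] = [30.2500]
BᵀPA = [24.7500 -9.7500]
K = S⁻¹·BᵀPA = [0.8182 -0.3223]
A−BK = [1.7727 -1.5165; 0.1364 -0.1446]
AᵀP(A−BK) = [18.0000 -15.2727; -15.2727 13.1074]
P' = Q + AᵀP(A−BK) = [36.2500 -13.2727; -13.2727 13.3574]
tr(P') = 49.6074


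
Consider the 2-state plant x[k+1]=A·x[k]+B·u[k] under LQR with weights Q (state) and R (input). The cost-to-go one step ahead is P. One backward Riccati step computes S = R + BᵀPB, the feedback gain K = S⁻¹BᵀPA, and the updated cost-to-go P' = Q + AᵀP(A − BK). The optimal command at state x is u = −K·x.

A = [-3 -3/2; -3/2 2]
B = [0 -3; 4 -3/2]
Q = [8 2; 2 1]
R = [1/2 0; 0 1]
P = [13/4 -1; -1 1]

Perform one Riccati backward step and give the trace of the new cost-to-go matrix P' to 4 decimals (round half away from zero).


BᵀP = [-4.0000 4.0000; -8.2500 1.5000]
S = R + BᵀPB = [1/2 0; 0 1] + [16.0000 6.0000; 6.0000 22.5000] = [16.5000 6.0000; 6.0000 23.5000]
BᵀPA = [6.0000 14.0000; 22.5000 15.3750]
K = S⁻¹·BᵀPA = [0.0171 0.6731; 0.9531 0.4824]
A−BK = [-0.1407 -0.0528; -0.1386 0.0314]
AᵀP(A−BK) = [0.9531 0.4824; 0.4824 0.4726]
P' = Q + AᵀP(A−BK) = [8.9531 2.4824; 2.4824 1.4726]
tr(P') = 10.4257

10.4257


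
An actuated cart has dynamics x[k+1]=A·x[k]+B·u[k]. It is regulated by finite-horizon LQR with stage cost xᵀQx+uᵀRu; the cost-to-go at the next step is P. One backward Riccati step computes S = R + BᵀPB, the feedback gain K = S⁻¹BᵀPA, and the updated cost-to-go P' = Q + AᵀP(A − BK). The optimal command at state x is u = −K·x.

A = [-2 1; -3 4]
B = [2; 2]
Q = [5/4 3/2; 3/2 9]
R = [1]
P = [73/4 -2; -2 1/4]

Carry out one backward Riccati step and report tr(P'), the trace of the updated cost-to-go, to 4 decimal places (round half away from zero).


BᵀP = [32.5000 -3.5000]
S = R + BᵀPB = [1] + [58.0000] = [59.0000]
BᵀPA = [-54.5000 18.5000]
K = S⁻¹·BᵀPA = [-0.9237 0.3136]
A−BK = [-0.1525 0.3729; -1.1525 3.3729]
AᵀP(A−BK) = [0.9068 -0.4110; -0.4110 0.4492]
P' = Q + AᵀP(A−BK) = [2.1568 1.0890; 1.0890 9.4492]
tr(P') = 11.6059

11.6059


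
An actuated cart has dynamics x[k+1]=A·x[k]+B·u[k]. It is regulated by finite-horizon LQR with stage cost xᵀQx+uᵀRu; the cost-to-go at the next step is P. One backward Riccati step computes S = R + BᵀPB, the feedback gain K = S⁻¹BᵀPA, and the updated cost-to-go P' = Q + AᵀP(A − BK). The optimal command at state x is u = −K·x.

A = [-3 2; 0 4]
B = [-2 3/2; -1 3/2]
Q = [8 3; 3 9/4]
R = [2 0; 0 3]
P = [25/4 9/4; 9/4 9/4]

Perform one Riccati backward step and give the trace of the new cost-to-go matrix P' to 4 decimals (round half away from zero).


BᵀP = [-14.7500 -6.7500; 12.7500 6.7500]
S = R + BᵀPB = [2 0; 0 3] + [36.2500 -32.2500; -32.2500 29.2500] = [38.2500 -32.2500; -32.2500 32.2500]
BᵀPA = [44.2500 -56.5000; -38.2500 52.5000]
K = S⁻¹·BᵀPA = [1.0000 -0.6667; -0.1860 0.9612]
A−BK = [-0.7209 -0.7752; 1.2791 1.8915]
AᵀP(A−BK) = [4.8837 1.7674; 1.7674 8.8682]
P' = Q + AᵀP(A−BK) = [12.8837 4.7674; 4.7674 11.1182]
tr(P') = 24.0019

24.0019


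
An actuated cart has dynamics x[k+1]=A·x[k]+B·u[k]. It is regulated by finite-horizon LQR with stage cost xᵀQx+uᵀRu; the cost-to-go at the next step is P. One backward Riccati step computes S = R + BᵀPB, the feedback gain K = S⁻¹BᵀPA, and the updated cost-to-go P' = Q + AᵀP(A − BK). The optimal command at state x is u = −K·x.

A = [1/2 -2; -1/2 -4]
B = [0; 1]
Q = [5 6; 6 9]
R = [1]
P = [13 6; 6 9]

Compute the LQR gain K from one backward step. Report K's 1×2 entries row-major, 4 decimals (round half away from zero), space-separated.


-0.1500 -4.8000

BᵀP = [6.0000 9.0000]
S = R + BᵀPB = [1] + [9.0000] = [10.0000]
BᵀPA = [-1.5000 -48.0000]
K = S⁻¹·BᵀPA = [-0.1500 -4.8000]
A−BK = [0.5000 -2.0000; -0.3500 0.8000]
AᵀP(A−BK) = [2.2750 -8.2000; -8.2000 61.6000]
P' = Q + AᵀP(A−BK) = [7.2750 -2.2000; -2.2000 70.6000]
tr(P') = 77.8750


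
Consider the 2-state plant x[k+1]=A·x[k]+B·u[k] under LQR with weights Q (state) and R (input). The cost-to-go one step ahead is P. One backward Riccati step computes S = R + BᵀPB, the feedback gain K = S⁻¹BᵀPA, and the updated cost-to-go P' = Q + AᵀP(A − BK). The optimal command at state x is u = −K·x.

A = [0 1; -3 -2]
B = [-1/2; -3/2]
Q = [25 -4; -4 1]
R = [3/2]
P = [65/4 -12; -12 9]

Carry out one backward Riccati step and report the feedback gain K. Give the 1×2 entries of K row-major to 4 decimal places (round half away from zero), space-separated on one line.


2.8800 3.1840

BᵀP = [9.8750 -7.5000]
S = R + BᵀPB = [3/2] + [6.3125] = [7.8125]
BᵀPA = [22.5000 24.8750]
K = S⁻¹·BᵀPA = [2.8800 3.1840]
A−BK = [1.4400 2.5920; 1.3200 2.7760]
AᵀP(A−BK) = [16.2000 18.3600; 18.3600 21.0480]
P' = Q + AᵀP(A−BK) = [41.2000 14.3600; 14.3600 22.0480]
tr(P') = 63.2480


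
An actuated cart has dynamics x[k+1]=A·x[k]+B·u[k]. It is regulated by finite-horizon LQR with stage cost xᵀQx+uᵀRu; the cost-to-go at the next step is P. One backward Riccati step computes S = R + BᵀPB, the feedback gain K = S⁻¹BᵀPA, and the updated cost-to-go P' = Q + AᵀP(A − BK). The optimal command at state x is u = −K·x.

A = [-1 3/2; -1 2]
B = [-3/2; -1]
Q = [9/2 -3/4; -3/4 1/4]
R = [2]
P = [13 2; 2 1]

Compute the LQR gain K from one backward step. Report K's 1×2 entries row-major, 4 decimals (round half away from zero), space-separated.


0.6667 -1.0523

BᵀP = [-21.5000 -4.0000]
S = R + BᵀPB = [2] + [36.2500] = [38.2500]
BᵀPA = [25.5000 -40.2500]
K = S⁻¹·BᵀPA = [0.6667 -1.0523]
A−BK = [0.0000 -0.0784; -0.3333 0.9477]
AᵀP(A−BK) = [1.0000 -1.6667; -1.6667 2.8954]
P' = Q + AᵀP(A−BK) = [5.5000 -2.4167; -2.4167 3.1454]
tr(P') = 8.6454


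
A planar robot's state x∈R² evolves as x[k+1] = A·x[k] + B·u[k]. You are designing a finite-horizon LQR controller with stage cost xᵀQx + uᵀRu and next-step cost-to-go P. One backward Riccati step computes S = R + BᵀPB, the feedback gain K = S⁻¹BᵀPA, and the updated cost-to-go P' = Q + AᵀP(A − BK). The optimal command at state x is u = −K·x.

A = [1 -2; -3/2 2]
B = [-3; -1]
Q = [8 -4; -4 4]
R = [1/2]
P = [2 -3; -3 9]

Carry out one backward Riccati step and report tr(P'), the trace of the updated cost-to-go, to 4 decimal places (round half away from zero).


106.5132

BᵀP = [-3.0000 0.0000]
S = R + BᵀPB = [1/2] + [9.0000] = [9.5000]
BᵀPA = [-3.0000 6.0000]
K = S⁻¹·BᵀPA = [-0.3158 0.6316]
A−BK = [0.0526 -0.1053; -1.8158 2.6316]
AᵀP(A−BK) = [30.3026 -44.1053; -44.1053 64.2105]
P' = Q + AᵀP(A−BK) = [38.3026 -48.1053; -48.1053 68.2105]
tr(P') = 106.5132


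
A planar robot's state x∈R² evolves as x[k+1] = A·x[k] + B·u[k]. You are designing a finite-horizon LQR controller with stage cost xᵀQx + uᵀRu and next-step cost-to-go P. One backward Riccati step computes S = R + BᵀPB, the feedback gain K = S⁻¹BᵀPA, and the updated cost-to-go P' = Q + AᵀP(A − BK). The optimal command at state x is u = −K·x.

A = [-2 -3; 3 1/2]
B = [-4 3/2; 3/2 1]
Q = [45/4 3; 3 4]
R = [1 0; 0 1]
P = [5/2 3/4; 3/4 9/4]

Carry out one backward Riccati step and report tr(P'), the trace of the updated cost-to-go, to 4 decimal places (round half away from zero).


BᵀP = [-8.8750 0.3750; 4.5000 3.3750]
S = R + BᵀPB = [1 0; 0 1] + [36.0625 -12.9375; -12.9375 10.1250] = [37.0625 -12.9375; -12.9375 11.1250]
BᵀPA = [18.8750 26.8125; 1.1250 -11.8125]
K = S⁻¹·BᵀPA = [0.9167 0.5939; 1.1672 -0.3712]
A−BK = [-0.0839 -0.0677; 0.4578 -0.0196]
AᵀP(A−BK) = [2.6341 0.0832; 0.0832 0.5048]
P' = Q + AᵀP(A−BK) = [13.8841 3.0832; 3.0832 4.5048]
tr(P') = 18.3889

18.3889


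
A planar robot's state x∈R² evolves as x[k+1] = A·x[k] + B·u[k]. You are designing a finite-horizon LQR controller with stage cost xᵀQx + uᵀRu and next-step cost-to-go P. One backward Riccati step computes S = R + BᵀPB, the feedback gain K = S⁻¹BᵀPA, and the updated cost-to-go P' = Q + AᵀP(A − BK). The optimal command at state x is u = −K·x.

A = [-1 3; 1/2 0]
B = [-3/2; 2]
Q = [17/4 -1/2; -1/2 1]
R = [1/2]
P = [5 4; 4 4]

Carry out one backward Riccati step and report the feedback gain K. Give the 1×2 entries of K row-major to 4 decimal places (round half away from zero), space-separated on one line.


0.1333 0.4000

BᵀP = [0.5000 2.0000]
S = R + BᵀPB = [1/2] + [3.2500] = [3.7500]
BᵀPA = [0.5000 1.5000]
K = S⁻¹·BᵀPA = [0.1333 0.4000]
A−BK = [-0.8000 3.6000; 0.2333 -0.8000]
AᵀP(A−BK) = [1.9333 -9.2000; -9.2000 44.4000]
P' = Q + AᵀP(A−BK) = [6.1833 -9.7000; -9.7000 45.4000]
tr(P') = 51.5833


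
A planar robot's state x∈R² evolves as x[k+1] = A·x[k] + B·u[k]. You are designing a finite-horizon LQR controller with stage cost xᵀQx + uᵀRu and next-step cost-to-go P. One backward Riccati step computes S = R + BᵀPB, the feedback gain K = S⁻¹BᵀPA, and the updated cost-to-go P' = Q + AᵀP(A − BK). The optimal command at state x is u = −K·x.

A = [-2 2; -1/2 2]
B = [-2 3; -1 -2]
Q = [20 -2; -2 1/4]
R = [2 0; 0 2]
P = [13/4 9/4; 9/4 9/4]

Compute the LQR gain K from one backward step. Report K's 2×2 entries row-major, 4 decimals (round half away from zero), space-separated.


0.6930 -1.1849 -0.2105 -0.0081

BᵀP = [-8.7500 -6.7500; 5.2500 2.2500]
S = R + BᵀPB = [2 0; 0 2] + [24.2500 -12.7500; -12.7500 11.2500] = [26.2500 -12.7500; -12.7500 13.2500]
BᵀPA = [20.8750 -31.0000; -11.6250 15.0000]
K = S⁻¹·BᵀPA = [0.6930 -1.1849; -0.2105 -0.0081]
A−BK = [0.0175 -0.3455; -0.2281 0.7989]
AᵀP(A−BK) = [1.1491 -1.8596; -1.8596 3.3900]
P' = Q + AᵀP(A−BK) = [21.1491 -3.8596; -3.8596 3.6400]
tr(P') = 24.7891


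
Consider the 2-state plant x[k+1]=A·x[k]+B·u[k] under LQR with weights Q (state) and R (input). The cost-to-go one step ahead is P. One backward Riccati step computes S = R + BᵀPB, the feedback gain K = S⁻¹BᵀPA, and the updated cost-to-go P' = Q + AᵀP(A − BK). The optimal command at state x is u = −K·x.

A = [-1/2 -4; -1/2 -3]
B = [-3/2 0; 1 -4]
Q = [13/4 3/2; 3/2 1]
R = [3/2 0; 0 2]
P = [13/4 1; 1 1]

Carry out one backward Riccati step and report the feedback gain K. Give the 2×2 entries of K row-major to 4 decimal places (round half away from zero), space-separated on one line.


BᵀP = [-3.8750 -0.5000; -4.0000 -4.0000]
S = R + BᵀPB = [3/2 0; 0 2] + [5.3125 2.0000; 2.0000 16.0000] = [6.8125 2.0000; 2.0000 18.0000]
BᵀPA = [2.1875 17.0000; 4.0000 28.0000]
K = S⁻¹·BᵀPA = [0.2645 2.1075; 0.1928 1.3214]
A−BK = [-0.1033 -0.8388; 0.0068 0.1781]
AᵀP(A−BK) = [0.2126 1.6043; 1.6043 12.1739]
P' = Q + AᵀP(A−BK) = [3.4626 3.1043; 3.1043 13.1739]
tr(P') = 16.6365

0.2645 2.1075 0.1928 1.3214


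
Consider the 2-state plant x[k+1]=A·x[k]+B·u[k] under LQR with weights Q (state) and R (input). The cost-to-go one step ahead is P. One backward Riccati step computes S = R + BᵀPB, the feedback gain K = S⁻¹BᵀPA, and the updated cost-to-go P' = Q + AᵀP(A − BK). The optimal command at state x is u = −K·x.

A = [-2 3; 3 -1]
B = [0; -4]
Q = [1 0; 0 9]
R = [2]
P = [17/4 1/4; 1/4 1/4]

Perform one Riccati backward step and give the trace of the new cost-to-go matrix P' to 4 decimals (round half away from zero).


62.4167

BᵀP = [-1.0000 -1.0000]
S = R + BᵀPB = [2] + [4.0000] = [6.0000]
BᵀPA = [-1.0000 -2.0000]
K = S⁻¹·BᵀPA = [-0.1667 -0.3333]
A−BK = [-2.0000 3.0000; 2.3333 -2.3333]
AᵀP(A−BK) = [16.0833 -23.8333; -23.8333 36.3333]
P' = Q + AᵀP(A−BK) = [17.0833 -23.8333; -23.8333 45.3333]
tr(P') = 62.4167


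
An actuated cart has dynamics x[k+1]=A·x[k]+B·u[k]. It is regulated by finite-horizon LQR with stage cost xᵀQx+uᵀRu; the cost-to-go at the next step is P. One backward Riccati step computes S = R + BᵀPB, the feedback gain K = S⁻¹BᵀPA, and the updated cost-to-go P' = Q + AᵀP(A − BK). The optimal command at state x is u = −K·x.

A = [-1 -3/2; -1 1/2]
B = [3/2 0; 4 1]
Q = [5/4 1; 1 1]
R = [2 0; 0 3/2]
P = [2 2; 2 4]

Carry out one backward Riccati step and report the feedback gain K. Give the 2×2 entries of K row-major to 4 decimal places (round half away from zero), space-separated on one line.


-0.3213 -0.1228 0.0189 0.2425

BᵀP = [11.0000 19.0000; 2.0000 4.0000]
S = R + BᵀPB = [2 0; 0 3/2] + [92.5000 19.0000; 19.0000 4.0000] = [94.5000 19.0000; 19.0000 5.5000]
BᵀPA = [-30.0000 -7.0000; -6.0000 -1.0000]
K = S⁻¹·BᵀPA = [-0.3213 -0.1228; 0.0189 0.2425]
A−BK = [-0.5181 -1.3157; 0.2661 0.7488]
AᵀP(A−BK) = [0.4756 0.7701; 0.7701 1.8827]
P' = Q + AᵀP(A−BK) = [1.7256 1.7701; 1.7701 2.8827]
tr(P') = 4.6083


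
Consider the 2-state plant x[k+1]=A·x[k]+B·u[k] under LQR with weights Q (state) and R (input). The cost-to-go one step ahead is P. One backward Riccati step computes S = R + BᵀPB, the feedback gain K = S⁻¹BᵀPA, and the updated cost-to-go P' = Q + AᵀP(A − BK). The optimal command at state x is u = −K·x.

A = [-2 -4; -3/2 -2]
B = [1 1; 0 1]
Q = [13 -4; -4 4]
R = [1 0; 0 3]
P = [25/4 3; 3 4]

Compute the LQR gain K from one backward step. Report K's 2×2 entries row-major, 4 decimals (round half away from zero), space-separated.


-1.0926 -2.3148 -0.9815 -1.5370

BᵀP = [6.2500 3.0000; 9.2500 7.0000]
S = R + BᵀPB = [1 0; 0 3] + [6.2500 9.2500; 9.2500 16.2500] = [7.2500 9.2500; 9.2500 19.2500]
BᵀPA = [-17.0000 -31.0000; -29.0000 -51.0000]
K = S⁻¹·BᵀPA = [-1.0926 -2.3148; -0.9815 -1.5370]
A−BK = [0.0741 -0.1481; -0.5185 -0.4630]
AᵀP(A−BK) = [4.9630 8.0741; 8.0741 13.8519]
P' = Q + AᵀP(A−BK) = [17.9630 4.0741; 4.0741 17.8519]
tr(P') = 35.8148


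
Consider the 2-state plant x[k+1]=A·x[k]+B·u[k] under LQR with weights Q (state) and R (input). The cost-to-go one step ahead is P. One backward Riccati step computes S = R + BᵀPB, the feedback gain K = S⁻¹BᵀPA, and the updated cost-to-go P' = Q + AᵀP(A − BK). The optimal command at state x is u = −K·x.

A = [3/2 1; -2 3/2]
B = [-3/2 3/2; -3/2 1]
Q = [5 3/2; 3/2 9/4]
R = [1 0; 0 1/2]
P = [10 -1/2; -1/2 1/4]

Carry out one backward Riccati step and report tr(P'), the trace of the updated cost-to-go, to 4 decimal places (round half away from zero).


BᵀP = [-14.2500 0.3750; 14.5000 -0.5000]
S = R + BᵀPB = [1 0; 0 1/2] + [20.8125 -21.0000; -21.0000 21.2500] = [21.8125 -21.0000; -21.0000 21.7500]
BᵀPA = [-22.1250 -13.6875; 22.7500 13.7500]
K = S⁻¹·BᵀPA = [-0.1038 -0.2679; 0.9458 0.3735]
A−BK = [-0.0743 0.0379; -3.1014 0.7246]
AᵀP(A−BK) = [2.6875 -0.2999; -0.2999 0.2597]
P' = Q + AᵀP(A−BK) = [7.6875 1.2001; 1.2001 2.5097]
tr(P') = 10.1972

10.1972


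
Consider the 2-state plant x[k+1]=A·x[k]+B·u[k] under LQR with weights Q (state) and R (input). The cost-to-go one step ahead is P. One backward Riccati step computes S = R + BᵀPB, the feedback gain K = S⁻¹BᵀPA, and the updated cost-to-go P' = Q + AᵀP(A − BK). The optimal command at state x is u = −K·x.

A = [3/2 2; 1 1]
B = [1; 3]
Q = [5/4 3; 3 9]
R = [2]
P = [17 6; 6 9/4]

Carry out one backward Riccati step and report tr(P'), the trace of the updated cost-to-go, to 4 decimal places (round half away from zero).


15.4236

BᵀP = [35.0000 12.7500]
S = R + BᵀPB = [2] + [73.2500] = [75.2500]
BᵀPA = [65.2500 82.7500]
K = S⁻¹·BᵀPA = [0.8671 1.0997]
A−BK = [0.6329 0.9003; -1.6013 -2.2990]
AᵀP(A−BK) = [1.9211 2.4967; 2.4967 3.2525]
P' = Q + AᵀP(A−BK) = [3.1711 5.4967; 5.4967 12.2525]
tr(P') = 15.4236


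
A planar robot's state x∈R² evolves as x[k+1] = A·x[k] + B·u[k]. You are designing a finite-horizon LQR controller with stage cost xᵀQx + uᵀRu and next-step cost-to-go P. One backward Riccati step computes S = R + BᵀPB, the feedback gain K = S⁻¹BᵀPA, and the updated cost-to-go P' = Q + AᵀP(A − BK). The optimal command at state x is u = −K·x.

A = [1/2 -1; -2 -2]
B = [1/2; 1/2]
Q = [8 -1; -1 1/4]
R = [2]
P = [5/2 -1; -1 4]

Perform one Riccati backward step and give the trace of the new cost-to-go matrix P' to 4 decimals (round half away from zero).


34.6700

BᵀP = [0.7500 1.5000]
S = R + BᵀPB = [2] + [1.1250] = [3.1250]
BᵀPA = [-2.6250 -3.7500]
K = S⁻¹·BᵀPA = [-0.8400 -1.2000]
A−BK = [0.9200 -0.4000; -1.5800 -1.4000]
AᵀP(A−BK) = [16.4200 10.6000; 10.6000 10.0000]
P' = Q + AᵀP(A−BK) = [24.4200 9.6000; 9.6000 10.2500]
tr(P') = 34.6700


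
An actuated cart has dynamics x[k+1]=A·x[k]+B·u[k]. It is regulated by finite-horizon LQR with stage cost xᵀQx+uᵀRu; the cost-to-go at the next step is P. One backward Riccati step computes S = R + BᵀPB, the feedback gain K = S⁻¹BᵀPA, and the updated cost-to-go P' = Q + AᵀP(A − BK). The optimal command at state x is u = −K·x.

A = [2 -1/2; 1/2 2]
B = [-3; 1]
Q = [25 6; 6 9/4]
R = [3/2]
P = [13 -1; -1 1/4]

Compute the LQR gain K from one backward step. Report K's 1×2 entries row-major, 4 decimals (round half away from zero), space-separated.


BᵀP = [-40.0000 3.2500]
S = R + BᵀPB = [3/2] + [123.2500] = [124.7500]
BᵀPA = [-78.3750 26.5000]
K = S⁻¹·BᵀPA = [-0.6283 0.2124]
A−BK = [0.1152 0.1373; 1.1283 1.7876]
AᵀP(A−BK) = [0.8229 0.1488; 0.1488 0.6207]
P' = Q + AᵀP(A−BK) = [25.8229 6.1488; 6.1488 2.8707]
tr(P') = 28.6936

-0.6283 0.2124


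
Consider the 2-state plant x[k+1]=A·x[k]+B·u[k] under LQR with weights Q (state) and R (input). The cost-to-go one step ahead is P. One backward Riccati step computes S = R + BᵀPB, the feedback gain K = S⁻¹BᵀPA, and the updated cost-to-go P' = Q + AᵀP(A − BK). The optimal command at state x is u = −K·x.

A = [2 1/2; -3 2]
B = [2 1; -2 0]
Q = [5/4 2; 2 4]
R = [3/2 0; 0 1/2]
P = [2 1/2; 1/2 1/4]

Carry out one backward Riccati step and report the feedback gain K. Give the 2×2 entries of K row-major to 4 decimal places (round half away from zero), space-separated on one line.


BᵀP = [3.0000 0.5000; 2.0000 0.5000]
S = R + BᵀPB = [3/2 0; 0 1/2] + [5.0000 3.0000; 3.0000 2.0000] = [6.5000 3.0000; 3.0000 2.5000]
BᵀPA = [4.5000 2.5000; 2.5000 2.0000]
K = S⁻¹·BᵀPA = [0.5172 0.0345; 0.3793 0.7586]
A−BK = [0.5862 -0.3276; -1.9655 2.0690]
AᵀP(A−BK) = [0.9741 -0.3017; -0.3017 0.8966]
P' = Q + AᵀP(A−BK) = [2.2241 1.6983; 1.6983 4.8966]
tr(P') = 7.1207

0.5172 0.0345 0.3793 0.7586


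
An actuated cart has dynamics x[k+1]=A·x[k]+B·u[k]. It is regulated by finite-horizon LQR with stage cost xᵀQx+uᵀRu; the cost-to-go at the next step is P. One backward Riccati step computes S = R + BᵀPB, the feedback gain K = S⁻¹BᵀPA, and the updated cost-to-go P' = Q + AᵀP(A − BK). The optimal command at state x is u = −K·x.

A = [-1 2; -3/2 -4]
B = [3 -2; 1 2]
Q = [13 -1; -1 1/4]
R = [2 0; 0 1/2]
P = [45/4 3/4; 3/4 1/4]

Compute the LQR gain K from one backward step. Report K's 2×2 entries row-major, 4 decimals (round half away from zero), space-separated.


BᵀP = [34.5000 2.5000; -21.0000 -1.0000]
S = R + BᵀPB = [2 0; 0 1/2] + [106.0000 -64.0000; -64.0000 40.0000] = [108.0000 -64.0000; -64.0000 40.5000]
BᵀPA = [-38.2500 59.0000; 22.5000 -38.0000]
K = S⁻¹·BᵀPA = [-0.3925 -0.1529; -0.0647 -1.1799]
A−BK = [0.0481 0.0989; -0.9780 -1.4874]
AᵀP(A−BK) = [0.5048 0.4492; 0.4492 1.1853]
P' = Q + AᵀP(A−BK) = [13.5048 -0.5508; -0.5508 1.4353]
tr(P') = 14.9401

-0.3925 -0.1529 -0.0647 -1.1799


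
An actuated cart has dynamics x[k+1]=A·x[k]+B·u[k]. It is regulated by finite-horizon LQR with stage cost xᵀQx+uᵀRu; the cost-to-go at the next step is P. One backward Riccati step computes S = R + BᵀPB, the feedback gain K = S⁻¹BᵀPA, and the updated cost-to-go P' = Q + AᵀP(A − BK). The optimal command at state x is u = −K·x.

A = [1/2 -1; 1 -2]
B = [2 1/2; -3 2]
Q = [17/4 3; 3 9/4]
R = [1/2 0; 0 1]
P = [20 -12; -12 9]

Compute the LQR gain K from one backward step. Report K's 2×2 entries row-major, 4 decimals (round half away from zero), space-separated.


BᵀP = [76.0000 -51.0000; -14.0000 12.0000]
S = R + BᵀPB = [1/2 0; 0 1] + [305.0000 -64.0000; -64.0000 17.0000] = [305.5000 -64.0000; -64.0000 18.0000]
BᵀPA = [-13.0000 26.0000; 5.0000 -10.0000]
K = S⁻¹·BᵀPA = [0.0613 -0.1226; 0.4957 -0.9914]
A−BK = [0.1295 -0.2591; 0.1924 -0.3849]
AᵀP(A−BK) = [0.3182 -0.6365; -0.6365 1.2730]
P' = Q + AᵀP(A−BK) = [4.5682 2.3635; 2.3635 3.5230]
tr(P') = 8.0912

0.0613 -0.1226 0.4957 -0.9914


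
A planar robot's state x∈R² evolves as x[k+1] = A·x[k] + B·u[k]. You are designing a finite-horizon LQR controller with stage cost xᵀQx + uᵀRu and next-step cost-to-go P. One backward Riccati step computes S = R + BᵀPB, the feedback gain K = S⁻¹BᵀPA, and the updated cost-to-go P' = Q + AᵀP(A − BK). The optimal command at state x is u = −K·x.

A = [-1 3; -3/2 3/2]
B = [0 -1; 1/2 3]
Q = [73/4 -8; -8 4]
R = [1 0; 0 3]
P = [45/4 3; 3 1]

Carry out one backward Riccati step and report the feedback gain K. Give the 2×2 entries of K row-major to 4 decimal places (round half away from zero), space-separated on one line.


-1.8000 4.2000 0.4286 -1.2857

BᵀP = [1.5000 0.5000; -2.2500 0.0000]
S = R + BᵀPB = [1 0; 0 3] + [0.2500 0.0000; 0.0000 2.2500] = [1.2500 0.0000; 0.0000 5.2500]
BᵀPA = [-2.2500 5.2500; 2.2500 -6.7500]
K = S⁻¹·BᵀPA = [-1.8000 4.2000; 0.4286 -1.2857]
A−BK = [-0.5714 1.7143; -1.8857 3.2571]
AᵀP(A−BK) = [17.4857 -41.6571; -41.6571 99.7714]
P' = Q + AᵀP(A−BK) = [35.7357 -49.6571; -49.6571 103.7714]
tr(P') = 139.5071


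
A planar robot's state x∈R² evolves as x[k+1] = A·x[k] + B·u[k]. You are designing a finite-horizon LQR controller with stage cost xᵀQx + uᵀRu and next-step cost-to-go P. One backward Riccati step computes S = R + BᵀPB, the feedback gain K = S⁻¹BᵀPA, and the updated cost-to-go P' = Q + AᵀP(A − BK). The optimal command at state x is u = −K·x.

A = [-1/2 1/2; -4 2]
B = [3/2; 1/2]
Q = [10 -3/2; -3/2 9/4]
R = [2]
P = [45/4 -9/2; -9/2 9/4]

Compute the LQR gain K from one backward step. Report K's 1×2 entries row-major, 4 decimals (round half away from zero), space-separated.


BᵀP = [14.6250 -5.6250]
S = R + BᵀPB = [2] + [19.1250] = [21.1250]
BᵀPA = [15.1875 -3.9375]
K = S⁻¹·BᵀPA = [0.7189 -0.1864]
A−BK = [-1.5784 0.7796; -4.3595 2.0932]
AᵀP(A−BK) = [9.8937 -4.4817; -4.4817 2.0786]
P' = Q + AᵀP(A−BK) = [19.8937 -5.9817; -5.9817 4.3286]
tr(P') = 24.2223

0.7189 -0.1864


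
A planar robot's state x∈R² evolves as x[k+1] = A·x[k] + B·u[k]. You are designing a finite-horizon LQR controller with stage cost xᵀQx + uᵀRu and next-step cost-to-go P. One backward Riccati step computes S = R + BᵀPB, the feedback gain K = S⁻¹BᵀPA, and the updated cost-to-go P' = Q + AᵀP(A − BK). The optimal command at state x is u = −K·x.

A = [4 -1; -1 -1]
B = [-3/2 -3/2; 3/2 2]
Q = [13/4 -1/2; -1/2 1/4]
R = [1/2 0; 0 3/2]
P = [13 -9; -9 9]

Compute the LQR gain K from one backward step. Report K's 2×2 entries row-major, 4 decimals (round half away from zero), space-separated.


-1.9200 0.4800 0.1426 -0.3617

BᵀP = [-33.0000 27.0000; -37.5000 31.5000]
S = R + BᵀPB = [1/2 0; 0 3/2] + [90.0000 103.5000; 103.5000 119.2500] = [90.5000 103.5000; 103.5000 120.7500]
BᵀPA = [-159.0000 6.0000; -181.5000 6.0000]
K = S⁻¹·BᵀPA = [-1.9200 0.4800; 0.1426 -0.3617]
A−BK = [1.3339 -0.8226; 1.5948 -0.9965]
AᵀP(A−BK) = [9.6035 -5.3357; -5.3357 3.2904]
P' = Q + AᵀP(A−BK) = [12.8535 -5.8357; -5.8357 3.5404]
tr(P') = 16.3939


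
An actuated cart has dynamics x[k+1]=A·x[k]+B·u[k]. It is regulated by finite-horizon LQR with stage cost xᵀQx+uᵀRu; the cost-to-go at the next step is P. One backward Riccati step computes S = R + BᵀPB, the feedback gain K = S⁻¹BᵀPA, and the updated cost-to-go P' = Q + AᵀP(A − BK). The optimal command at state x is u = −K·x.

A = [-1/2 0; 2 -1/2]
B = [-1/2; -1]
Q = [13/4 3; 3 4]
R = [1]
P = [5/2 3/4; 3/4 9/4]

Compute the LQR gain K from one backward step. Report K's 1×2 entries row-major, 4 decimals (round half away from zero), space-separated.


-0.9189 0.2838

BᵀP = [-2.0000 -2.6250]
S = R + BᵀPB = [1] + [3.6250] = [4.6250]
BᵀPA = [-4.2500 1.3125]
K = S⁻¹·BᵀPA = [-0.9189 0.2838]
A−BK = [-0.9595 0.1419; 1.0811 -0.2162]
AᵀP(A−BK) = [4.2196 -0.8564; -0.8564 0.1900]
P' = Q + AᵀP(A−BK) = [7.4696 2.1436; 2.1436 4.1900]
tr(P') = 11.6596


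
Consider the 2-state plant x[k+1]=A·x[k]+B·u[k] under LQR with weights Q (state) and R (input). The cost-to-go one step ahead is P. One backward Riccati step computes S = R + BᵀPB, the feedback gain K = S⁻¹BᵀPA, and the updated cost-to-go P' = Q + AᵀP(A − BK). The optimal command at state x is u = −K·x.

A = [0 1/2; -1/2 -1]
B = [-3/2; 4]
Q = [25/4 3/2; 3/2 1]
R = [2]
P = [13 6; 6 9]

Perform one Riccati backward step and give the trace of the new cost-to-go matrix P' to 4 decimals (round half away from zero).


BᵀP = [4.5000 27.0000]
S = R + BᵀPB = [2] + [101.2500] = [103.2500]
BᵀPA = [-13.5000 -24.7500]
K = S⁻¹·BᵀPA = [-0.1308 -0.2397]
A−BK = [-0.1961 0.1404; 0.0230 -0.0412]
AᵀP(A−BK) = [0.4849 -0.2361; -0.2361 0.3172]
P' = Q + AᵀP(A−BK) = [6.7349 1.2639; 1.2639 1.3172]
tr(P') = 8.0521

8.0521


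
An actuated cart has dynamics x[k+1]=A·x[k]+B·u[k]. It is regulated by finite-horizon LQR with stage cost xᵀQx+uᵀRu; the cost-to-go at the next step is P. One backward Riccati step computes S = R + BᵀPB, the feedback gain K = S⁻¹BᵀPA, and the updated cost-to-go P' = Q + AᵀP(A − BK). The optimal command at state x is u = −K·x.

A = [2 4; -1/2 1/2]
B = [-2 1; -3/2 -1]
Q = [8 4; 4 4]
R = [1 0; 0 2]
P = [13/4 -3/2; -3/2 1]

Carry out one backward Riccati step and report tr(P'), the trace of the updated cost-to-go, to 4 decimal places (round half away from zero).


BᵀP = [-4.2500 1.5000; 4.7500 -2.5000]
S = R + BᵀPB = [1 0; 0 2] + [6.2500 -5.7500; -5.7500 7.2500] = [7.2500 -5.7500; -5.7500 9.2500]
BᵀPA = [-9.2500 -16.2500; 10.7500 17.7500]
K = S⁻¹·BᵀPA = [-0.6985 -1.4191; 0.7279 1.0368]
A−BK = [-0.1250 0.1250; -0.8199 -0.5919]
AᵀP(A−BK) = [1.9632 2.9779; 2.9779 4.7868]
P' = Q + AᵀP(A−BK) = [9.9632 6.9779; 6.9779 8.7868]
tr(P') = 18.7500

18.7500


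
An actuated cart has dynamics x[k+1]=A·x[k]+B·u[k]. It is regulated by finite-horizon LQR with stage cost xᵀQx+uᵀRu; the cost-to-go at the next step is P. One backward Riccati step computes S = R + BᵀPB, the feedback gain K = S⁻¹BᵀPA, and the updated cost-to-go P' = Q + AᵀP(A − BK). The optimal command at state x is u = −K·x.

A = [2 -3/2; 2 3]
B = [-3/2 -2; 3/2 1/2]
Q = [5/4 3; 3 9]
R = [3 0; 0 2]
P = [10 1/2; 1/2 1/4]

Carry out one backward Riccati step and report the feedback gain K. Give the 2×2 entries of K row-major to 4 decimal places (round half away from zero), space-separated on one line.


-0.1883 0.3807 -0.8747 0.3951

BᵀP = [-14.2500 -0.3750; -19.7500 -0.8750]
S = R + BᵀPB = [3 0; 0 2] + [20.8125 28.3125; 28.3125 39.0625] = [23.8125 28.3125; 28.3125 41.0625]
BᵀPA = [-29.2500 20.2500; -41.2500 27.0000]
K = S⁻¹·BᵀPA = [-0.1883 0.3807; -0.8747 0.3951]
A−BK = [-0.0319 -0.1389; 2.7199 2.2314]
AᵀP(A−BK) = [3.4094 0.4310; 0.4310 1.8747]
P' = Q + AᵀP(A−BK) = [4.6594 3.4310; 3.4310 10.8747]
tr(P') = 15.5341


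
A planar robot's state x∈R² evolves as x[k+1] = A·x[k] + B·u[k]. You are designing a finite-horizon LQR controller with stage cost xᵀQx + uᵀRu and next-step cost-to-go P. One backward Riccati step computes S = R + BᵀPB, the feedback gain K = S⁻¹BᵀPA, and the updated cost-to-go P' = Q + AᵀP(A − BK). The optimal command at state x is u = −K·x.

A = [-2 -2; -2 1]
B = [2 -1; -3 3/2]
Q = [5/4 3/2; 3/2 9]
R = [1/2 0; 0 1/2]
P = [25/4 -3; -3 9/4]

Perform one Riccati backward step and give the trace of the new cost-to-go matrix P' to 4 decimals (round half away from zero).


BᵀP = [21.5000 -12.7500; -10.7500 6.3750]
S = R + BᵀPB = [1/2 0; 0 1/2] + [81.2500 -40.6250; -40.6250 20.3125] = [81.7500 -40.6250; -40.6250 20.8125]
BᵀPA = [-17.5000 -55.7500; 8.7500 27.8750]
K = S⁻¹·BᵀPA = [-0.1715 -0.5462; 0.0857 0.2731]
A−BK = [-1.5713 -0.6344; -2.6430 -1.0484]
AᵀP(A−BK) = [6.2492 2.5511; 2.5511 1.1843]
P' = Q + AᵀP(A−BK) = [7.4992 4.0511; 4.0511 10.1843]
tr(P') = 17.6836

17.6836


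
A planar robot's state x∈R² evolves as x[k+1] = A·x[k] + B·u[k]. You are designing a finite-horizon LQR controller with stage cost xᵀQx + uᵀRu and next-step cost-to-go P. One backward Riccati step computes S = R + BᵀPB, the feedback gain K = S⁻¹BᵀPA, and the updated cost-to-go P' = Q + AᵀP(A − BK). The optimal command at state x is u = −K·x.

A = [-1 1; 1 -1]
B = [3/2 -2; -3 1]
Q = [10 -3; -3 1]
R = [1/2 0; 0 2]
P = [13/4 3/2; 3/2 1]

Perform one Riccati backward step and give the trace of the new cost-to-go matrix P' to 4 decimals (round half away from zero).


11.4049

BᵀP = [0.3750 -0.7500; -5.0000 -2.0000]
S = R + BᵀPB = [1/2 0; 0 2] + [2.8125 -1.5000; -1.5000 8.0000] = [3.3125 -1.5000; -1.5000 10.0000]
BᵀPA = [-1.1250 1.1250; 3.0000 -3.0000]
K = S⁻¹·BᵀPA = [-0.2186 0.2186; 0.2672 -0.2672]
A−BK = [-0.1377 0.1377; 0.0769 -0.0769]
AᵀP(A−BK) = [0.2024 -0.2024; -0.2024 0.2024]
P' = Q + AᵀP(A−BK) = [10.2024 -3.2024; -3.2024 1.2024]
tr(P') = 11.4049


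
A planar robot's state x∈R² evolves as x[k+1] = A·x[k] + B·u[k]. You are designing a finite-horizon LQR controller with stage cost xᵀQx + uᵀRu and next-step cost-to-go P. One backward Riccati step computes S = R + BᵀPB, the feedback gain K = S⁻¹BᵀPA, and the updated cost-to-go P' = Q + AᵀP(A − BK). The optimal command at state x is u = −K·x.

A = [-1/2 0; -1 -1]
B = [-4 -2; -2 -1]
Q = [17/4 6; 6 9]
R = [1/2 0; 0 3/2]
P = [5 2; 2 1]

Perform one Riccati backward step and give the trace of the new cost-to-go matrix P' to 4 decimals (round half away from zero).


13.4855

BᵀP = [-24.0000 -10.0000; -12.0000 -5.0000]
S = R + BᵀPB = [1/2 0; 0 3/2] + [116.0000 58.0000; 58.0000 29.0000] = [116.5000 58.0000; 58.0000 30.5000]
BᵀPA = [22.0000 10.0000; 11.0000 5.0000]
K = S⁻¹·BᵀPA = [0.1744 0.0793; 0.0291 0.0132]
A−BK = [0.2556 0.3435; -0.6222 -0.8283]
AᵀP(A−BK) = [0.0941 0.1110; 0.1110 0.1413]
P' = Q + AᵀP(A−BK) = [4.3441 6.1110; 6.1110 9.1413]
tr(P') = 13.4855


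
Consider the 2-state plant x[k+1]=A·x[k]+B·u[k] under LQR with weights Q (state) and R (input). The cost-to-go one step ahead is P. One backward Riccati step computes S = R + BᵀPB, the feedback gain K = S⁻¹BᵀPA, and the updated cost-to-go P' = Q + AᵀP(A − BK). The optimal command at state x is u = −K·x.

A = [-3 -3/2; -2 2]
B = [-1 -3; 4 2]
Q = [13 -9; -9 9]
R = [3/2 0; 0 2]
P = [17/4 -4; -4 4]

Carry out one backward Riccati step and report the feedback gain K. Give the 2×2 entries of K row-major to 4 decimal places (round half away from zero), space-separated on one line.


BᵀP = [-20.2500 20.0000; -20.7500 20.0000]
S = R + BᵀPB = [3/2 0; 0 2] + [100.2500 100.7500; 100.7500 102.2500] = [101.7500 100.7500; 100.7500 104.2500]
BᵀPA = [20.7500 70.3750; 22.2500 71.1250]
K = S⁻¹·BᵀPA = [-0.1718 0.3737; 0.3795 0.3211]
A−BK = [-2.0334 -0.1631; -2.0717 -0.1371]
AᵀP(A−BK) = [1.3718 0.2263; 0.2263 0.4250]
P' = Q + AᵀP(A−BK) = [14.3718 -8.7737; -8.7737 9.4250]
tr(P') = 23.7969

-0.1718 0.3737 0.3795 0.3211


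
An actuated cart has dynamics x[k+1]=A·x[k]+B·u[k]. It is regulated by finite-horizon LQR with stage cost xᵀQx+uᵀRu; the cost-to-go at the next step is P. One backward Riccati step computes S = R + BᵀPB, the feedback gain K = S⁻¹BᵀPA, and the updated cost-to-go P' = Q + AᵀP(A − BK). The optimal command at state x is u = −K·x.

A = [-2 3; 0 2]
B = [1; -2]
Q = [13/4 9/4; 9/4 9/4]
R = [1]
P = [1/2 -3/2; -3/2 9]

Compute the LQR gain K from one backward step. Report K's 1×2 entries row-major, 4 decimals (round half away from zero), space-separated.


-0.1609 -0.6552

BᵀP = [3.5000 -19.5000]
S = R + BᵀPB = [1] + [42.5000] = [43.5000]
BᵀPA = [-7.0000 -28.5000]
K = S⁻¹·BᵀPA = [-0.1609 -0.6552]
A−BK = [-1.8391 3.6552; -0.3218 0.6897]
AᵀP(A−BK) = [0.8736 -1.5862; -1.5862 3.8276]
P' = Q + AᵀP(A−BK) = [4.1236 0.6638; 0.6638 6.0776]
tr(P') = 10.2011


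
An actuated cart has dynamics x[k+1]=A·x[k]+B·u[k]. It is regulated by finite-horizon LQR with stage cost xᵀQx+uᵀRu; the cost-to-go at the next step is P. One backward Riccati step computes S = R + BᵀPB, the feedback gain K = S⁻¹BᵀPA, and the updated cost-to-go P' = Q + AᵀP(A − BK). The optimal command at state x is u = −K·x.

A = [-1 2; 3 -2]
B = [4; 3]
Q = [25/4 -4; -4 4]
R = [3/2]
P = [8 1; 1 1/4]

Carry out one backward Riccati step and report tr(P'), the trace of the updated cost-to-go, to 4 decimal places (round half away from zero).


BᵀP = [35.0000 4.7500]
S = R + BᵀPB = [3/2] + [154.2500] = [155.7500]
BᵀPA = [-20.7500 60.5000]
K = S⁻¹·BᵀPA = [-0.1332 0.3884]
A−BK = [-0.4671 0.4462; 3.3997 -3.1653]
AᵀP(A−BK) = [1.4856 -1.4398; -1.4398 1.4992]
P' = Q + AᵀP(A−BK) = [7.7356 -5.4398; -5.4398 5.4992]
tr(P') = 13.2348

13.2348


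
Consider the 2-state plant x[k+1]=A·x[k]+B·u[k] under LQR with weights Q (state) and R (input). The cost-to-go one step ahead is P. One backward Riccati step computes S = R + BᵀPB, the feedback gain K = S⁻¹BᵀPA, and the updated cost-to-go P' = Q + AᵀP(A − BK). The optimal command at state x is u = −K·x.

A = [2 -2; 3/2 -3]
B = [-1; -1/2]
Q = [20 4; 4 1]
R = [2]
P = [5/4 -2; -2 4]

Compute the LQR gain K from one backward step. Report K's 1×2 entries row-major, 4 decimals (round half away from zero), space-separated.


-0.2222 0.2222

BᵀP = [-0.2500 0.0000]
S = R + BᵀPB = [2] + [0.2500] = [2.2500]
BᵀPA = [-0.5000 0.5000]
K = S⁻¹·BᵀPA = [-0.2222 0.2222]
A−BK = [1.7778 -1.7778; 1.3889 -2.8889]
AᵀP(A−BK) = [1.8889 -4.8889; -4.8889 16.8889]
P' = Q + AᵀP(A−BK) = [21.8889 -0.8889; -0.8889 17.8889]
tr(P') = 39.7778


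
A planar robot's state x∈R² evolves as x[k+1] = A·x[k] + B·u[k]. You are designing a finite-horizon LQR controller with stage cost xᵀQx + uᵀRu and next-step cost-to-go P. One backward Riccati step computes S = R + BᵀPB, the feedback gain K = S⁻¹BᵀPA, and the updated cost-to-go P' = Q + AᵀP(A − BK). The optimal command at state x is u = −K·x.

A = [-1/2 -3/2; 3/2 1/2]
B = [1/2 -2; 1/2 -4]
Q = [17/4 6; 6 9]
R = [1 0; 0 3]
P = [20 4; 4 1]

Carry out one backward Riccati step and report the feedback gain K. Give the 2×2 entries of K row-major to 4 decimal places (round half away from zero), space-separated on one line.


BᵀP = [12.0000 2.5000; -56.0000 -12.0000]
S = R + BᵀPB = [1 0; 0 3] + [7.2500 -34.0000; -34.0000 160.0000] = [8.2500 -34.0000; -34.0000 163.0000]
BᵀPA = [-2.2500 -16.7500; 10.0000 78.0000]
K = S⁻¹·BᵀPA = [-0.1417 -0.4146; 0.0318 0.3921]
A−BK = [-0.3656 -0.5086; 1.6980 2.2755]
AᵀP(A−BK) = [0.6132 0.8967; 0.8967 1.7258]
P' = Q + AᵀP(A−BK) = [4.8632 6.8967; 6.8967 10.7258]
tr(P') = 15.5891

-0.1417 -0.4146 0.0318 0.3921


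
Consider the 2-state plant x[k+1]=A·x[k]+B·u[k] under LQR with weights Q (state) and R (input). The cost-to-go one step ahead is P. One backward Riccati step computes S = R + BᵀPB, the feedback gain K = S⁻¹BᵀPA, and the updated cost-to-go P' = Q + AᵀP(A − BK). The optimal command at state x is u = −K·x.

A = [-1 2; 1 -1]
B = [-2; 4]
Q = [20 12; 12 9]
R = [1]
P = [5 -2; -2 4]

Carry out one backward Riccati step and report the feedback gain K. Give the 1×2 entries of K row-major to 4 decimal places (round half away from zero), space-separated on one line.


0.3248 -0.4786

BᵀP = [-18.0000 20.0000]
S = R + BᵀPB = [1] + [116.0000] = [117.0000]
BᵀPA = [38.0000 -56.0000]
K = S⁻¹·BᵀPA = [0.3248 -0.4786]
A−BK = [-0.3504 1.0427; -0.2991 0.9145]
AᵀP(A−BK) = [0.6581 -1.8120; -1.8120 5.1966]
P' = Q + AᵀP(A−BK) = [20.6581 10.1880; 10.1880 14.1966]
tr(P') = 34.8547


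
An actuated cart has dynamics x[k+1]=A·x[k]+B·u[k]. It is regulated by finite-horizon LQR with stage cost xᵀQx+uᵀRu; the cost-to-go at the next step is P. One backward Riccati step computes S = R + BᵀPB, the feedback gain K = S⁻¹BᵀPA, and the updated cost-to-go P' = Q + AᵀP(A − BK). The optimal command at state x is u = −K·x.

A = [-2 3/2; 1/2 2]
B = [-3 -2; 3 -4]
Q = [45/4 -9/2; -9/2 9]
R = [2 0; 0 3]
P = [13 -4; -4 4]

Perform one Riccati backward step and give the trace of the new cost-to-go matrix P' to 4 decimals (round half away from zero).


21.9134

BᵀP = [-51.0000 24.0000; -10.0000 -8.0000]
S = R + BᵀPB = [2 0; 0 3] + [225.0000 6.0000; 6.0000 52.0000] = [227.0000 6.0000; 6.0000 55.0000]
BᵀPA = [114.0000 -28.5000; 16.0000 -31.0000]
K = S⁻¹·BᵀPA = [0.4959 -0.1110; 0.2368 -0.5515]
A−BK = [-0.0386 0.0640; -0.0406 0.1268]
AᵀP(A−BK) = [0.6735 -0.5246; -0.5246 0.9898]
P' = Q + AᵀP(A−BK) = [11.9235 -5.0246; -5.0246 9.9898]
tr(P') = 21.9134
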